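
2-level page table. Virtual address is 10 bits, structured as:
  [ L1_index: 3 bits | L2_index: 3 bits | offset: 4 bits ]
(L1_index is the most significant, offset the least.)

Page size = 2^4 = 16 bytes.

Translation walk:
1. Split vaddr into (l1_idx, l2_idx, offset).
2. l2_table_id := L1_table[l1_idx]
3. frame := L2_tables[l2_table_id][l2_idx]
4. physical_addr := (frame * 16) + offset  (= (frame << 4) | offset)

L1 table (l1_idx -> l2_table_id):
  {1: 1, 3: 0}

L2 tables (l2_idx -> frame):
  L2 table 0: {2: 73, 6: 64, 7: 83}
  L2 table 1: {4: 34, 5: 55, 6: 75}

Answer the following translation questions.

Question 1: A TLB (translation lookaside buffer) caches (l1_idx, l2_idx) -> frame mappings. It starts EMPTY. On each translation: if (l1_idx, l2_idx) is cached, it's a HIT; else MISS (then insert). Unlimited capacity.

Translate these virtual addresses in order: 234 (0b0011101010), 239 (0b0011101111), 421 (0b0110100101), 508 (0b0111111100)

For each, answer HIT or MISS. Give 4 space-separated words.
vaddr=234: (1,6) not in TLB -> MISS, insert
vaddr=239: (1,6) in TLB -> HIT
vaddr=421: (3,2) not in TLB -> MISS, insert
vaddr=508: (3,7) not in TLB -> MISS, insert

Answer: MISS HIT MISS MISS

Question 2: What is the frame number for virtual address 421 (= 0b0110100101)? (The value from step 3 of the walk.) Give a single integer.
vaddr = 421: l1_idx=3, l2_idx=2
L1[3] = 0; L2[0][2] = 73

Answer: 73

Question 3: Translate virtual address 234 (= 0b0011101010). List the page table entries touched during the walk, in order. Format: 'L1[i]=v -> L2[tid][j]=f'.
Answer: L1[1]=1 -> L2[1][6]=75

Derivation:
vaddr = 234 = 0b0011101010
Split: l1_idx=1, l2_idx=6, offset=10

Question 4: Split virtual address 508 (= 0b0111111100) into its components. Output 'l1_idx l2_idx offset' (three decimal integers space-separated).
Answer: 3 7 12

Derivation:
vaddr = 508 = 0b0111111100
  top 3 bits -> l1_idx = 3
  next 3 bits -> l2_idx = 7
  bottom 4 bits -> offset = 12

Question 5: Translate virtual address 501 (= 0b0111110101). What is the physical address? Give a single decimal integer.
vaddr = 501 = 0b0111110101
Split: l1_idx=3, l2_idx=7, offset=5
L1[3] = 0
L2[0][7] = 83
paddr = 83 * 16 + 5 = 1333

Answer: 1333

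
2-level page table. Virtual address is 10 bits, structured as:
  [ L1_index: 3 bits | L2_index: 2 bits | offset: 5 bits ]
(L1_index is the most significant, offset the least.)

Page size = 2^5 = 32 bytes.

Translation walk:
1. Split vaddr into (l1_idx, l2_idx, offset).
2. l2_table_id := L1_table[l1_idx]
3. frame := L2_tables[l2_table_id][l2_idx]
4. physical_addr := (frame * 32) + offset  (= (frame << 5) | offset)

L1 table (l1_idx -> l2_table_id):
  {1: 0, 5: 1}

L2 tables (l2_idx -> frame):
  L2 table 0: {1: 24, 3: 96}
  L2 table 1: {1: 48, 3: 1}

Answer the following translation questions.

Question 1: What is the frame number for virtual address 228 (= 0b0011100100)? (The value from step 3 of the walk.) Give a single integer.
vaddr = 228: l1_idx=1, l2_idx=3
L1[1] = 0; L2[0][3] = 96

Answer: 96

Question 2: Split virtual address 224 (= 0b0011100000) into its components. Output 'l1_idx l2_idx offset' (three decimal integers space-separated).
Answer: 1 3 0

Derivation:
vaddr = 224 = 0b0011100000
  top 3 bits -> l1_idx = 1
  next 2 bits -> l2_idx = 3
  bottom 5 bits -> offset = 0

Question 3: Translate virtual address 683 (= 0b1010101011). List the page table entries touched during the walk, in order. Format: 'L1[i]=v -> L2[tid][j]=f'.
vaddr = 683 = 0b1010101011
Split: l1_idx=5, l2_idx=1, offset=11

Answer: L1[5]=1 -> L2[1][1]=48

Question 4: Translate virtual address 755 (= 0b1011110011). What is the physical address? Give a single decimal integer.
Answer: 51

Derivation:
vaddr = 755 = 0b1011110011
Split: l1_idx=5, l2_idx=3, offset=19
L1[5] = 1
L2[1][3] = 1
paddr = 1 * 32 + 19 = 51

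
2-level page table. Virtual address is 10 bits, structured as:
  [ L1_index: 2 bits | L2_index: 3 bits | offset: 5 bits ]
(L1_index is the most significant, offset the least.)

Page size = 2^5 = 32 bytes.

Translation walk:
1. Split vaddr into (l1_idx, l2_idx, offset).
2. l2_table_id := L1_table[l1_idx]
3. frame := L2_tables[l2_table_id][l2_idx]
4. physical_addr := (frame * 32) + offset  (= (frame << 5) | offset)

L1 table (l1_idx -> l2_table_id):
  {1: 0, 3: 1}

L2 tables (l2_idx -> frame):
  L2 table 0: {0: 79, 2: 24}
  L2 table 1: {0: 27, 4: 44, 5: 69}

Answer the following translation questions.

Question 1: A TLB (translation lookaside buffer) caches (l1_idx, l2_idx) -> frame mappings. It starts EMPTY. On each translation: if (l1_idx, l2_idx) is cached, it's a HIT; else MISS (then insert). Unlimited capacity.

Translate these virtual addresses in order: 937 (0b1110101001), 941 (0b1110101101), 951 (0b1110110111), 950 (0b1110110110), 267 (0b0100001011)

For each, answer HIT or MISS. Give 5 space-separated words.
vaddr=937: (3,5) not in TLB -> MISS, insert
vaddr=941: (3,5) in TLB -> HIT
vaddr=951: (3,5) in TLB -> HIT
vaddr=950: (3,5) in TLB -> HIT
vaddr=267: (1,0) not in TLB -> MISS, insert

Answer: MISS HIT HIT HIT MISS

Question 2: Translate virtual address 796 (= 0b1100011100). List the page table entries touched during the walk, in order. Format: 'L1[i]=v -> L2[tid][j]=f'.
Answer: L1[3]=1 -> L2[1][0]=27

Derivation:
vaddr = 796 = 0b1100011100
Split: l1_idx=3, l2_idx=0, offset=28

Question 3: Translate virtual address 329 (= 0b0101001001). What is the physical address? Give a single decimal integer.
Answer: 777

Derivation:
vaddr = 329 = 0b0101001001
Split: l1_idx=1, l2_idx=2, offset=9
L1[1] = 0
L2[0][2] = 24
paddr = 24 * 32 + 9 = 777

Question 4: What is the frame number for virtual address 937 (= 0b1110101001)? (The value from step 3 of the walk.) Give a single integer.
vaddr = 937: l1_idx=3, l2_idx=5
L1[3] = 1; L2[1][5] = 69

Answer: 69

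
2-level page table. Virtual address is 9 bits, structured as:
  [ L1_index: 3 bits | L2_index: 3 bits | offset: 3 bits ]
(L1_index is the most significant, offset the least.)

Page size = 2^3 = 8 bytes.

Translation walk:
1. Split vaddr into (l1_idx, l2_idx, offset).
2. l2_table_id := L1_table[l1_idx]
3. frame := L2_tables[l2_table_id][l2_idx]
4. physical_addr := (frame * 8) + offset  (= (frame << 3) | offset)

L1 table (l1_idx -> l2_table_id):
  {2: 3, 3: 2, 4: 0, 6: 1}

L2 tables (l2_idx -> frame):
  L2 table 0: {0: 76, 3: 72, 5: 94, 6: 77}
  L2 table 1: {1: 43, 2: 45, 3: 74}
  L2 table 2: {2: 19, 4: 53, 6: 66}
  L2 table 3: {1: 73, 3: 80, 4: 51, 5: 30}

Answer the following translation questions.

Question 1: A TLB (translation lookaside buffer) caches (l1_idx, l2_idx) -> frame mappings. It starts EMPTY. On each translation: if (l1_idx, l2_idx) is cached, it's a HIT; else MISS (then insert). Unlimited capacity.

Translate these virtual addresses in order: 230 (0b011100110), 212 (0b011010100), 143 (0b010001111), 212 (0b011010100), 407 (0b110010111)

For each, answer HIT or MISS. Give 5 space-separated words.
Answer: MISS MISS MISS HIT MISS

Derivation:
vaddr=230: (3,4) not in TLB -> MISS, insert
vaddr=212: (3,2) not in TLB -> MISS, insert
vaddr=143: (2,1) not in TLB -> MISS, insert
vaddr=212: (3,2) in TLB -> HIT
vaddr=407: (6,2) not in TLB -> MISS, insert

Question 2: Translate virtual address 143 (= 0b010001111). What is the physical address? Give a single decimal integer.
vaddr = 143 = 0b010001111
Split: l1_idx=2, l2_idx=1, offset=7
L1[2] = 3
L2[3][1] = 73
paddr = 73 * 8 + 7 = 591

Answer: 591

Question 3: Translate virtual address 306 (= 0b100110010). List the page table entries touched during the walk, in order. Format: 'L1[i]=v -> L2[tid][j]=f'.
Answer: L1[4]=0 -> L2[0][6]=77

Derivation:
vaddr = 306 = 0b100110010
Split: l1_idx=4, l2_idx=6, offset=2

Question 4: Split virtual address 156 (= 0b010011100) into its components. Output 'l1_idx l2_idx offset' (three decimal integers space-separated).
vaddr = 156 = 0b010011100
  top 3 bits -> l1_idx = 2
  next 3 bits -> l2_idx = 3
  bottom 3 bits -> offset = 4

Answer: 2 3 4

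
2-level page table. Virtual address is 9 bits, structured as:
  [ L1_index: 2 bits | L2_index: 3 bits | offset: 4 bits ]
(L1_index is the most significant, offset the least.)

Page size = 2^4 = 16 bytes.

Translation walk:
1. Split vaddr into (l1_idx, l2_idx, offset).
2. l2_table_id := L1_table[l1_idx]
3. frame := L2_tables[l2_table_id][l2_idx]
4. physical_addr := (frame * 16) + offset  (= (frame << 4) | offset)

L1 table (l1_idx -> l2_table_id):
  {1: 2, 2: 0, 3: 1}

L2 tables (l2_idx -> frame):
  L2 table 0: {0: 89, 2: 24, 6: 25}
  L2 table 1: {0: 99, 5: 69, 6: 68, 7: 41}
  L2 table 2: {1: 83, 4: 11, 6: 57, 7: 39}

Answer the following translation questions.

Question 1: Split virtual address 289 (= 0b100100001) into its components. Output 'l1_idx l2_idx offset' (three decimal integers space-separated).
vaddr = 289 = 0b100100001
  top 2 bits -> l1_idx = 2
  next 3 bits -> l2_idx = 2
  bottom 4 bits -> offset = 1

Answer: 2 2 1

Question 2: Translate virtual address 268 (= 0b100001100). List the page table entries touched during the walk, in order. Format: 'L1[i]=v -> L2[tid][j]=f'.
vaddr = 268 = 0b100001100
Split: l1_idx=2, l2_idx=0, offset=12

Answer: L1[2]=0 -> L2[0][0]=89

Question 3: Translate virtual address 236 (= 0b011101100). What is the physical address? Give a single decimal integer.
Answer: 924

Derivation:
vaddr = 236 = 0b011101100
Split: l1_idx=1, l2_idx=6, offset=12
L1[1] = 2
L2[2][6] = 57
paddr = 57 * 16 + 12 = 924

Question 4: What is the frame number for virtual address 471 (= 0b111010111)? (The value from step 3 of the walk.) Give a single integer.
Answer: 69

Derivation:
vaddr = 471: l1_idx=3, l2_idx=5
L1[3] = 1; L2[1][5] = 69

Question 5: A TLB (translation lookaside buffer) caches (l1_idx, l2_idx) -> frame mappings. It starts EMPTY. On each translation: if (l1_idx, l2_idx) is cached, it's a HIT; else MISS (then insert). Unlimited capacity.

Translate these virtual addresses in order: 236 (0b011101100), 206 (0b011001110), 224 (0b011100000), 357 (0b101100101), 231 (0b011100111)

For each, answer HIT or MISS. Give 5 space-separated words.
Answer: MISS MISS HIT MISS HIT

Derivation:
vaddr=236: (1,6) not in TLB -> MISS, insert
vaddr=206: (1,4) not in TLB -> MISS, insert
vaddr=224: (1,6) in TLB -> HIT
vaddr=357: (2,6) not in TLB -> MISS, insert
vaddr=231: (1,6) in TLB -> HIT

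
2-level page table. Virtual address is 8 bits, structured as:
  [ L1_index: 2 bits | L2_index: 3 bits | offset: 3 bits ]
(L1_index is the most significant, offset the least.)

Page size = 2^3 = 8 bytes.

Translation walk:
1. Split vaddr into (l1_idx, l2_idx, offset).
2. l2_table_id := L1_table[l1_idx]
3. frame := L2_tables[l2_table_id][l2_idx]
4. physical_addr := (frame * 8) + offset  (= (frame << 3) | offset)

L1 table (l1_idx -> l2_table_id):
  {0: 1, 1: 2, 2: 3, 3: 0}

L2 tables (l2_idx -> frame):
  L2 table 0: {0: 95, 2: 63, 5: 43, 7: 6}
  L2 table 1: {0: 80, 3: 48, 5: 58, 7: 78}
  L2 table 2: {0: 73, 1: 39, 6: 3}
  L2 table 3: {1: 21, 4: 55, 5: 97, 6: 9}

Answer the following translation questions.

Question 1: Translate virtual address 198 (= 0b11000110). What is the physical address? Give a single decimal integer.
Answer: 766

Derivation:
vaddr = 198 = 0b11000110
Split: l1_idx=3, l2_idx=0, offset=6
L1[3] = 0
L2[0][0] = 95
paddr = 95 * 8 + 6 = 766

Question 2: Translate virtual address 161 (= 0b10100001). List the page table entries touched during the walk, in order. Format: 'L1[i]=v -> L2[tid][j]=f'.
Answer: L1[2]=3 -> L2[3][4]=55

Derivation:
vaddr = 161 = 0b10100001
Split: l1_idx=2, l2_idx=4, offset=1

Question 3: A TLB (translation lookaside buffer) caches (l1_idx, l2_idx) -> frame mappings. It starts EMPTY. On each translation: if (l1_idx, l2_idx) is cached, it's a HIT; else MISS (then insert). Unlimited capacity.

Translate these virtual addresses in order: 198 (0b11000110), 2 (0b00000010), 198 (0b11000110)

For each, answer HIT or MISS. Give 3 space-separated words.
vaddr=198: (3,0) not in TLB -> MISS, insert
vaddr=2: (0,0) not in TLB -> MISS, insert
vaddr=198: (3,0) in TLB -> HIT

Answer: MISS MISS HIT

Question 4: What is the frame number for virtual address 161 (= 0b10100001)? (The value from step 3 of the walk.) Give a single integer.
Answer: 55

Derivation:
vaddr = 161: l1_idx=2, l2_idx=4
L1[2] = 3; L2[3][4] = 55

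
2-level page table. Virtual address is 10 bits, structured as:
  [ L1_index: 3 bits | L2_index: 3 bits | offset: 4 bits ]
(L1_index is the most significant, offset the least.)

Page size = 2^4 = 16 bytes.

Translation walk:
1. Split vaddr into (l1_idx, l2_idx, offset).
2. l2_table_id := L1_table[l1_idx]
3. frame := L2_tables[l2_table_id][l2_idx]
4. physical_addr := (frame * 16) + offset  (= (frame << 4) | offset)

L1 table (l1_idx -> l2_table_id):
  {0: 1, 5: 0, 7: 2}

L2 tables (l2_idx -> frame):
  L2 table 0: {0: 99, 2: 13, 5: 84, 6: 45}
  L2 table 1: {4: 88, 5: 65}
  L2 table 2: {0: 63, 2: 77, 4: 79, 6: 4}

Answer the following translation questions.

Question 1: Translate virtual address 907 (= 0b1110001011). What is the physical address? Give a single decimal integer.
vaddr = 907 = 0b1110001011
Split: l1_idx=7, l2_idx=0, offset=11
L1[7] = 2
L2[2][0] = 63
paddr = 63 * 16 + 11 = 1019

Answer: 1019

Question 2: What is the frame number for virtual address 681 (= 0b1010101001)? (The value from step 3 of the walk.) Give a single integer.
vaddr = 681: l1_idx=5, l2_idx=2
L1[5] = 0; L2[0][2] = 13

Answer: 13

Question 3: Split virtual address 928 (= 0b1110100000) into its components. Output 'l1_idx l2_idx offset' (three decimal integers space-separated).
vaddr = 928 = 0b1110100000
  top 3 bits -> l1_idx = 7
  next 3 bits -> l2_idx = 2
  bottom 4 bits -> offset = 0

Answer: 7 2 0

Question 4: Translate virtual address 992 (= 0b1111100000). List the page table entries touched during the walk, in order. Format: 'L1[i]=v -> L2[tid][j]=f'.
vaddr = 992 = 0b1111100000
Split: l1_idx=7, l2_idx=6, offset=0

Answer: L1[7]=2 -> L2[2][6]=4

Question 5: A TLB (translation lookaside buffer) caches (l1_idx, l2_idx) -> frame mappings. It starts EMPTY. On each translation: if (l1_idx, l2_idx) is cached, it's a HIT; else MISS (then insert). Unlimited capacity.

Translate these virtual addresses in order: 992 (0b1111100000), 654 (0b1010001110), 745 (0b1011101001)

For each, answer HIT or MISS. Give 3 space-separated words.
Answer: MISS MISS MISS

Derivation:
vaddr=992: (7,6) not in TLB -> MISS, insert
vaddr=654: (5,0) not in TLB -> MISS, insert
vaddr=745: (5,6) not in TLB -> MISS, insert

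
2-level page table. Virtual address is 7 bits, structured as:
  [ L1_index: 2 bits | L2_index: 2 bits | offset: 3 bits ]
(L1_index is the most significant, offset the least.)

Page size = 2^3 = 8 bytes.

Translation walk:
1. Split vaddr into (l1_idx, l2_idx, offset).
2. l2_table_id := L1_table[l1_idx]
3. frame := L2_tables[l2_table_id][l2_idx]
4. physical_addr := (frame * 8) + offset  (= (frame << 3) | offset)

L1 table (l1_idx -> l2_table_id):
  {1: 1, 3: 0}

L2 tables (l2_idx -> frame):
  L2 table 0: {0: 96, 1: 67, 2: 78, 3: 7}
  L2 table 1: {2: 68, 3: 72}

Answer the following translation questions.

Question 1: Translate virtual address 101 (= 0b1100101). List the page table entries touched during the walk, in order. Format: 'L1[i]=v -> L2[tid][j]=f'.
vaddr = 101 = 0b1100101
Split: l1_idx=3, l2_idx=0, offset=5

Answer: L1[3]=0 -> L2[0][0]=96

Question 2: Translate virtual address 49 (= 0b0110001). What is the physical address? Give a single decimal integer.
vaddr = 49 = 0b0110001
Split: l1_idx=1, l2_idx=2, offset=1
L1[1] = 1
L2[1][2] = 68
paddr = 68 * 8 + 1 = 545

Answer: 545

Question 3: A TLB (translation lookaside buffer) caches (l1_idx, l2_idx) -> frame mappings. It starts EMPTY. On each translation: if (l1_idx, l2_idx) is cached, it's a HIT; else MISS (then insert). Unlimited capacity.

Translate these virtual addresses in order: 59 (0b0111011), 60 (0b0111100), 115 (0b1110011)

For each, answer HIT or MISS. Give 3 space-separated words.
Answer: MISS HIT MISS

Derivation:
vaddr=59: (1,3) not in TLB -> MISS, insert
vaddr=60: (1,3) in TLB -> HIT
vaddr=115: (3,2) not in TLB -> MISS, insert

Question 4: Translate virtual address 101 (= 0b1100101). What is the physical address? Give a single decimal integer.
Answer: 773

Derivation:
vaddr = 101 = 0b1100101
Split: l1_idx=3, l2_idx=0, offset=5
L1[3] = 0
L2[0][0] = 96
paddr = 96 * 8 + 5 = 773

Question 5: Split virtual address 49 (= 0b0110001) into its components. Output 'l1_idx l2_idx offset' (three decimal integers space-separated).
Answer: 1 2 1

Derivation:
vaddr = 49 = 0b0110001
  top 2 bits -> l1_idx = 1
  next 2 bits -> l2_idx = 2
  bottom 3 bits -> offset = 1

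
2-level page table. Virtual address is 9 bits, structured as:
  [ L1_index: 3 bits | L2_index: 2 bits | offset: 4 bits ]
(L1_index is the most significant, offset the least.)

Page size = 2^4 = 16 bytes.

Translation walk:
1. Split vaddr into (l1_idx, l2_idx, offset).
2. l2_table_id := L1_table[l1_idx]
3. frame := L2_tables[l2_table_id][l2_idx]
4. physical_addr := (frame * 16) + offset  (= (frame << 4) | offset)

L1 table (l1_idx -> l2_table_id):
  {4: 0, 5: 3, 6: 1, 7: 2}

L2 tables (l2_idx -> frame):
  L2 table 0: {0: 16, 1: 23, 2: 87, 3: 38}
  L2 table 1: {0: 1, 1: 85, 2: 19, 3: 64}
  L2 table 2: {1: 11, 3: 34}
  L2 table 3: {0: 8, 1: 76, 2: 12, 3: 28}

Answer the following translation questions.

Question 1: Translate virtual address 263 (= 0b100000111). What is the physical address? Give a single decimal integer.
vaddr = 263 = 0b100000111
Split: l1_idx=4, l2_idx=0, offset=7
L1[4] = 0
L2[0][0] = 16
paddr = 16 * 16 + 7 = 263

Answer: 263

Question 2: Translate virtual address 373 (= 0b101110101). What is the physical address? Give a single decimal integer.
Answer: 453

Derivation:
vaddr = 373 = 0b101110101
Split: l1_idx=5, l2_idx=3, offset=5
L1[5] = 3
L2[3][3] = 28
paddr = 28 * 16 + 5 = 453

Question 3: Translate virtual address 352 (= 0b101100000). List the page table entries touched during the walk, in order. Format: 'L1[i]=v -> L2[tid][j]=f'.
Answer: L1[5]=3 -> L2[3][2]=12

Derivation:
vaddr = 352 = 0b101100000
Split: l1_idx=5, l2_idx=2, offset=0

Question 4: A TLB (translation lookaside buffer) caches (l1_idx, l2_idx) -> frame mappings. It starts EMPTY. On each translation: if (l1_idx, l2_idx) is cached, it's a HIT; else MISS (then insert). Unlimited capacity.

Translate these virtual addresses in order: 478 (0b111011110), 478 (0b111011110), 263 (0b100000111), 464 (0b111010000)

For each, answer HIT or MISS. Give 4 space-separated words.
Answer: MISS HIT MISS HIT

Derivation:
vaddr=478: (7,1) not in TLB -> MISS, insert
vaddr=478: (7,1) in TLB -> HIT
vaddr=263: (4,0) not in TLB -> MISS, insert
vaddr=464: (7,1) in TLB -> HIT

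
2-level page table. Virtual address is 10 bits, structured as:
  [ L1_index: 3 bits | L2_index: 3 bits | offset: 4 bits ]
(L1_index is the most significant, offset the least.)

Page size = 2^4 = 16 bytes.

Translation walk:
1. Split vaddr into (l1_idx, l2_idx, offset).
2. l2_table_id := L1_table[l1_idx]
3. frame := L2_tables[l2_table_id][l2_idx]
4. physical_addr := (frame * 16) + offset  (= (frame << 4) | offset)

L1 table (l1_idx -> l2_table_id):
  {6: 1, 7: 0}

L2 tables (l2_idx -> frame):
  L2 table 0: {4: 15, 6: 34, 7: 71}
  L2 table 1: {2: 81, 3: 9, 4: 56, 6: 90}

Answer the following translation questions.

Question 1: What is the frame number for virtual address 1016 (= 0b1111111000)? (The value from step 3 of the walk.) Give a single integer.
Answer: 71

Derivation:
vaddr = 1016: l1_idx=7, l2_idx=7
L1[7] = 0; L2[0][7] = 71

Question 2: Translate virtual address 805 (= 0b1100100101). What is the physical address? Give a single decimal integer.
vaddr = 805 = 0b1100100101
Split: l1_idx=6, l2_idx=2, offset=5
L1[6] = 1
L2[1][2] = 81
paddr = 81 * 16 + 5 = 1301

Answer: 1301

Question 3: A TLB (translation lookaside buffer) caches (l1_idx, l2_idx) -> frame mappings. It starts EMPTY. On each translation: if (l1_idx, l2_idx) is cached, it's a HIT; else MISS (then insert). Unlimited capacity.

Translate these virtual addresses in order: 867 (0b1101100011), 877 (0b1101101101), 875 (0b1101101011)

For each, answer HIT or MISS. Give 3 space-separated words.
vaddr=867: (6,6) not in TLB -> MISS, insert
vaddr=877: (6,6) in TLB -> HIT
vaddr=875: (6,6) in TLB -> HIT

Answer: MISS HIT HIT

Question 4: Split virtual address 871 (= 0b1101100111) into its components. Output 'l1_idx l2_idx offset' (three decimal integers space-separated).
Answer: 6 6 7

Derivation:
vaddr = 871 = 0b1101100111
  top 3 bits -> l1_idx = 6
  next 3 bits -> l2_idx = 6
  bottom 4 bits -> offset = 7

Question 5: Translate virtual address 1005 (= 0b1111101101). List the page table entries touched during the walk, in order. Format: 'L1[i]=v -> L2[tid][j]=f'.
Answer: L1[7]=0 -> L2[0][6]=34

Derivation:
vaddr = 1005 = 0b1111101101
Split: l1_idx=7, l2_idx=6, offset=13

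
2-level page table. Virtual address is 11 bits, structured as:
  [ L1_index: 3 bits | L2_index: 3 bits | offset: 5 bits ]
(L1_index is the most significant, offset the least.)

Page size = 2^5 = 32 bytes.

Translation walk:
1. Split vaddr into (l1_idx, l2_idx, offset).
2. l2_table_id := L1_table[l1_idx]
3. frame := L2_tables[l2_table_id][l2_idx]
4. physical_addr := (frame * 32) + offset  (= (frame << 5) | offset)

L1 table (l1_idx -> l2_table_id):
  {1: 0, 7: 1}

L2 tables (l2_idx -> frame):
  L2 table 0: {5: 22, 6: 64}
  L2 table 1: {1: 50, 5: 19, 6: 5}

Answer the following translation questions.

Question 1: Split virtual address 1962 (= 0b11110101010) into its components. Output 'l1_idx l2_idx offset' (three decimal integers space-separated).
vaddr = 1962 = 0b11110101010
  top 3 bits -> l1_idx = 7
  next 3 bits -> l2_idx = 5
  bottom 5 bits -> offset = 10

Answer: 7 5 10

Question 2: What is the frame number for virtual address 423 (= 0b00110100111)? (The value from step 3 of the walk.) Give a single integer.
Answer: 22

Derivation:
vaddr = 423: l1_idx=1, l2_idx=5
L1[1] = 0; L2[0][5] = 22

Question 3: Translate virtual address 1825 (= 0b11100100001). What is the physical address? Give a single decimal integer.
Answer: 1601

Derivation:
vaddr = 1825 = 0b11100100001
Split: l1_idx=7, l2_idx=1, offset=1
L1[7] = 1
L2[1][1] = 50
paddr = 50 * 32 + 1 = 1601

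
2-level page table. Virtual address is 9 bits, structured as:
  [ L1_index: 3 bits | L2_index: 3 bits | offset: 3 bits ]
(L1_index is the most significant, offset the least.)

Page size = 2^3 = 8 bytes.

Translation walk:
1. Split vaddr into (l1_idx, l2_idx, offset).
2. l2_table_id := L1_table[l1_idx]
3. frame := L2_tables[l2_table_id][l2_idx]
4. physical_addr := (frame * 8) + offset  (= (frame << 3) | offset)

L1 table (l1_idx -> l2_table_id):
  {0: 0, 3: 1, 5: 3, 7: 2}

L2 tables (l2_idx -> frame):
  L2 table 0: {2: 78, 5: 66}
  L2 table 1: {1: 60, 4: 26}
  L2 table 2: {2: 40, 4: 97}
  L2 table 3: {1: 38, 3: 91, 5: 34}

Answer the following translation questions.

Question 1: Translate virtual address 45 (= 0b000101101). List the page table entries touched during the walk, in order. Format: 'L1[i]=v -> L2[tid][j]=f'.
Answer: L1[0]=0 -> L2[0][5]=66

Derivation:
vaddr = 45 = 0b000101101
Split: l1_idx=0, l2_idx=5, offset=5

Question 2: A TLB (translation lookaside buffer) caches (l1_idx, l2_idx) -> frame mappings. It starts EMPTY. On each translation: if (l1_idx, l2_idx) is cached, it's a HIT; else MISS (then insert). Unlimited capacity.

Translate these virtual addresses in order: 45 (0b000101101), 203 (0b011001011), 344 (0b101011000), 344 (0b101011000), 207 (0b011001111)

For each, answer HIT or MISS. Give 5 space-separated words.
Answer: MISS MISS MISS HIT HIT

Derivation:
vaddr=45: (0,5) not in TLB -> MISS, insert
vaddr=203: (3,1) not in TLB -> MISS, insert
vaddr=344: (5,3) not in TLB -> MISS, insert
vaddr=344: (5,3) in TLB -> HIT
vaddr=207: (3,1) in TLB -> HIT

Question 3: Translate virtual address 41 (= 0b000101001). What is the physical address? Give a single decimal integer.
vaddr = 41 = 0b000101001
Split: l1_idx=0, l2_idx=5, offset=1
L1[0] = 0
L2[0][5] = 66
paddr = 66 * 8 + 1 = 529

Answer: 529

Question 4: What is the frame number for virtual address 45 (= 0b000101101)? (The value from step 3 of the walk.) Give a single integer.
Answer: 66

Derivation:
vaddr = 45: l1_idx=0, l2_idx=5
L1[0] = 0; L2[0][5] = 66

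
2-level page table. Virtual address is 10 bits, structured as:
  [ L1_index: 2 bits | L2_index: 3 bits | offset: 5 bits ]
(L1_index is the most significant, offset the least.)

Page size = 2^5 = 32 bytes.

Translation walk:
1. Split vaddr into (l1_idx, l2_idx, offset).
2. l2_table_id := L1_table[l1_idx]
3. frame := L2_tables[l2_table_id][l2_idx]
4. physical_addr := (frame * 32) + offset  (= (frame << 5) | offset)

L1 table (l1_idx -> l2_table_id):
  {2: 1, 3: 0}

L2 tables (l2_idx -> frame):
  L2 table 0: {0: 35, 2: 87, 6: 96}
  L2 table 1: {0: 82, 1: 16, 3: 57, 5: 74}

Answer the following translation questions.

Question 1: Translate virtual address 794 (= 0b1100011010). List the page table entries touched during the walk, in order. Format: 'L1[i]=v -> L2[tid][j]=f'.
Answer: L1[3]=0 -> L2[0][0]=35

Derivation:
vaddr = 794 = 0b1100011010
Split: l1_idx=3, l2_idx=0, offset=26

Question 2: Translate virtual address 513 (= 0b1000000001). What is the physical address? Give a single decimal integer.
Answer: 2625

Derivation:
vaddr = 513 = 0b1000000001
Split: l1_idx=2, l2_idx=0, offset=1
L1[2] = 1
L2[1][0] = 82
paddr = 82 * 32 + 1 = 2625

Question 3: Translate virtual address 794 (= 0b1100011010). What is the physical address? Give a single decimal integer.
vaddr = 794 = 0b1100011010
Split: l1_idx=3, l2_idx=0, offset=26
L1[3] = 0
L2[0][0] = 35
paddr = 35 * 32 + 26 = 1146

Answer: 1146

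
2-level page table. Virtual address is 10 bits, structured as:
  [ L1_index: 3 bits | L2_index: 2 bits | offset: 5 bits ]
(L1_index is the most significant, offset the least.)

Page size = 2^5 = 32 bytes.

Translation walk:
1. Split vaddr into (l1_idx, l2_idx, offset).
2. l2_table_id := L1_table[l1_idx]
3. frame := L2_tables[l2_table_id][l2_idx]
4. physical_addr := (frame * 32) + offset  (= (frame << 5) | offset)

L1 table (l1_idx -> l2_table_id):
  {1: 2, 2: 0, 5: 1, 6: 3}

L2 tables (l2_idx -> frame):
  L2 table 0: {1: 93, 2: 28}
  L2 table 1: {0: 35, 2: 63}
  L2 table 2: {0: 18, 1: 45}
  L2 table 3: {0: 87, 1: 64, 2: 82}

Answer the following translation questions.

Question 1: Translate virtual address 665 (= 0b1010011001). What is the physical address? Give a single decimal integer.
Answer: 1145

Derivation:
vaddr = 665 = 0b1010011001
Split: l1_idx=5, l2_idx=0, offset=25
L1[5] = 1
L2[1][0] = 35
paddr = 35 * 32 + 25 = 1145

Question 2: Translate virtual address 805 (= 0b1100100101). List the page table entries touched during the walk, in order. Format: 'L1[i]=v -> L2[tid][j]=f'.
vaddr = 805 = 0b1100100101
Split: l1_idx=6, l2_idx=1, offset=5

Answer: L1[6]=3 -> L2[3][1]=64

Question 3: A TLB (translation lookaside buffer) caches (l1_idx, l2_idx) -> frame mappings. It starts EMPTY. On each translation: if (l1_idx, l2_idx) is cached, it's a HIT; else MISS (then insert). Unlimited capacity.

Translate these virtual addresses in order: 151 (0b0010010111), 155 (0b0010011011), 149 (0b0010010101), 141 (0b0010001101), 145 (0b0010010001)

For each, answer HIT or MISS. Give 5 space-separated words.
vaddr=151: (1,0) not in TLB -> MISS, insert
vaddr=155: (1,0) in TLB -> HIT
vaddr=149: (1,0) in TLB -> HIT
vaddr=141: (1,0) in TLB -> HIT
vaddr=145: (1,0) in TLB -> HIT

Answer: MISS HIT HIT HIT HIT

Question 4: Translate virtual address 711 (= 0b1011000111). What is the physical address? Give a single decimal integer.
vaddr = 711 = 0b1011000111
Split: l1_idx=5, l2_idx=2, offset=7
L1[5] = 1
L2[1][2] = 63
paddr = 63 * 32 + 7 = 2023

Answer: 2023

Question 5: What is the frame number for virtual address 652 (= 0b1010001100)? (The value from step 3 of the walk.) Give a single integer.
vaddr = 652: l1_idx=5, l2_idx=0
L1[5] = 1; L2[1][0] = 35

Answer: 35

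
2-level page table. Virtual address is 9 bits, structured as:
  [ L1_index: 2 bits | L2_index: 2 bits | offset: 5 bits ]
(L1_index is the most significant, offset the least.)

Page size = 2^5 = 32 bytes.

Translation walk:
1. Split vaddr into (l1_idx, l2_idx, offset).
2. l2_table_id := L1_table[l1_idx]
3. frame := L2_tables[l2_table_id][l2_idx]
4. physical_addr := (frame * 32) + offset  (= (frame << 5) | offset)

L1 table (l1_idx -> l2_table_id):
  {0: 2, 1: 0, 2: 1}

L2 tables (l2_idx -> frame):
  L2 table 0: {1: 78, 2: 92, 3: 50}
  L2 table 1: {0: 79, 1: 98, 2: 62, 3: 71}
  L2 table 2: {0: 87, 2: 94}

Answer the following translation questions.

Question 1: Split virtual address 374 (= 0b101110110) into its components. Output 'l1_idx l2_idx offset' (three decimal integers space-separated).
Answer: 2 3 22

Derivation:
vaddr = 374 = 0b101110110
  top 2 bits -> l1_idx = 2
  next 2 bits -> l2_idx = 3
  bottom 5 bits -> offset = 22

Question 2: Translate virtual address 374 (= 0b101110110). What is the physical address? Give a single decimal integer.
vaddr = 374 = 0b101110110
Split: l1_idx=2, l2_idx=3, offset=22
L1[2] = 1
L2[1][3] = 71
paddr = 71 * 32 + 22 = 2294

Answer: 2294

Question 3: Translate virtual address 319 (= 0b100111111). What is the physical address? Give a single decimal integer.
vaddr = 319 = 0b100111111
Split: l1_idx=2, l2_idx=1, offset=31
L1[2] = 1
L2[1][1] = 98
paddr = 98 * 32 + 31 = 3167

Answer: 3167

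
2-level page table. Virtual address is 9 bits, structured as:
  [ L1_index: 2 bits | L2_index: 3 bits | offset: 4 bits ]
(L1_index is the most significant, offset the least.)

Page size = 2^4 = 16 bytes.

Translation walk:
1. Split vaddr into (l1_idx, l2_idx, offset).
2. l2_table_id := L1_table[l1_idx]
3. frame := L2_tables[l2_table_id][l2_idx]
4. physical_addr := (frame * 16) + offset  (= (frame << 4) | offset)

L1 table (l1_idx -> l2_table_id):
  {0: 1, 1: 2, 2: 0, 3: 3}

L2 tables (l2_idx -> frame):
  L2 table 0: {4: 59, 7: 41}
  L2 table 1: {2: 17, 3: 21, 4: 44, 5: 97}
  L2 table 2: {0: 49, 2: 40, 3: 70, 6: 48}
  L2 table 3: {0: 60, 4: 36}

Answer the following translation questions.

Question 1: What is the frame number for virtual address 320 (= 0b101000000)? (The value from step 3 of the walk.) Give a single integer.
Answer: 59

Derivation:
vaddr = 320: l1_idx=2, l2_idx=4
L1[2] = 0; L2[0][4] = 59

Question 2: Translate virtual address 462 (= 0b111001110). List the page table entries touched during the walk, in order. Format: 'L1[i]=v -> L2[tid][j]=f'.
Answer: L1[3]=3 -> L2[3][4]=36

Derivation:
vaddr = 462 = 0b111001110
Split: l1_idx=3, l2_idx=4, offset=14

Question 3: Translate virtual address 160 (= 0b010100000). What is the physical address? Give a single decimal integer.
Answer: 640

Derivation:
vaddr = 160 = 0b010100000
Split: l1_idx=1, l2_idx=2, offset=0
L1[1] = 2
L2[2][2] = 40
paddr = 40 * 16 + 0 = 640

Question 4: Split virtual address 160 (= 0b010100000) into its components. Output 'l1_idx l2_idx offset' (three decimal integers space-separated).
vaddr = 160 = 0b010100000
  top 2 bits -> l1_idx = 1
  next 3 bits -> l2_idx = 2
  bottom 4 bits -> offset = 0

Answer: 1 2 0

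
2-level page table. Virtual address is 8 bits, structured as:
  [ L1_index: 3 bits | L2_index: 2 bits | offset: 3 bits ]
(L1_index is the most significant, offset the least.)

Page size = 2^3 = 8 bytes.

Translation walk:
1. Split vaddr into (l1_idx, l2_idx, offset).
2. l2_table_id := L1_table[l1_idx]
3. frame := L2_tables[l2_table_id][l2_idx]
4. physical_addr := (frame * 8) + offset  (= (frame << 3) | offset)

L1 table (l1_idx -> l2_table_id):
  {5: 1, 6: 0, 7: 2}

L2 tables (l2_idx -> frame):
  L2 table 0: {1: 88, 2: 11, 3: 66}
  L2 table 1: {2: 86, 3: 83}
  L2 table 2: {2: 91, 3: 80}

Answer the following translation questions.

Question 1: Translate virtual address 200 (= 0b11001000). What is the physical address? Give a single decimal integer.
Answer: 704

Derivation:
vaddr = 200 = 0b11001000
Split: l1_idx=6, l2_idx=1, offset=0
L1[6] = 0
L2[0][1] = 88
paddr = 88 * 8 + 0 = 704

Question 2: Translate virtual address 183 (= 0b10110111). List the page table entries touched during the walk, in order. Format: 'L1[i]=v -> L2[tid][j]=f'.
Answer: L1[5]=1 -> L2[1][2]=86

Derivation:
vaddr = 183 = 0b10110111
Split: l1_idx=5, l2_idx=2, offset=7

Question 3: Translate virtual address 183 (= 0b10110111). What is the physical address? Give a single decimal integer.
vaddr = 183 = 0b10110111
Split: l1_idx=5, l2_idx=2, offset=7
L1[5] = 1
L2[1][2] = 86
paddr = 86 * 8 + 7 = 695

Answer: 695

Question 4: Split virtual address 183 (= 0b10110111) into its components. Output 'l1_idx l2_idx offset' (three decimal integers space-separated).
Answer: 5 2 7

Derivation:
vaddr = 183 = 0b10110111
  top 3 bits -> l1_idx = 5
  next 2 bits -> l2_idx = 2
  bottom 3 bits -> offset = 7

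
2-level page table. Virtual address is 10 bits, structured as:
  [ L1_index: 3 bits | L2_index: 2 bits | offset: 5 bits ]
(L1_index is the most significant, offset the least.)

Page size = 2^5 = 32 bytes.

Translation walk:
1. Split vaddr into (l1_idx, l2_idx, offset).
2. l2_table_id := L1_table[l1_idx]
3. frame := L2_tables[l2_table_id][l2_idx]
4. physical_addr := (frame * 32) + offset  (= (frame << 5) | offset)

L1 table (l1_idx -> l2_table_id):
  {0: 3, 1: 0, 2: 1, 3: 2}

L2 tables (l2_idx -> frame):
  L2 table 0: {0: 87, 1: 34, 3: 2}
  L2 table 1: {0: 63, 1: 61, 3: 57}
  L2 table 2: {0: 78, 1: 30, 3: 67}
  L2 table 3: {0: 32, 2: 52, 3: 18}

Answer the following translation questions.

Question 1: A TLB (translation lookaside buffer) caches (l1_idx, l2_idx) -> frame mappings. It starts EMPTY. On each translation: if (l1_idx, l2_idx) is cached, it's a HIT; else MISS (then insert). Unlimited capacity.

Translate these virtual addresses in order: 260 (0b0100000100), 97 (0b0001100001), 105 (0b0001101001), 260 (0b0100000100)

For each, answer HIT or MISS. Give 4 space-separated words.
vaddr=260: (2,0) not in TLB -> MISS, insert
vaddr=97: (0,3) not in TLB -> MISS, insert
vaddr=105: (0,3) in TLB -> HIT
vaddr=260: (2,0) in TLB -> HIT

Answer: MISS MISS HIT HIT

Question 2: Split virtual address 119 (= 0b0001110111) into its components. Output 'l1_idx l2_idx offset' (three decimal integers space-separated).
Answer: 0 3 23

Derivation:
vaddr = 119 = 0b0001110111
  top 3 bits -> l1_idx = 0
  next 2 bits -> l2_idx = 3
  bottom 5 bits -> offset = 23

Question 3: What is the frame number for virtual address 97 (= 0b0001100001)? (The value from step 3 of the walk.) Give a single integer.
Answer: 18

Derivation:
vaddr = 97: l1_idx=0, l2_idx=3
L1[0] = 3; L2[3][3] = 18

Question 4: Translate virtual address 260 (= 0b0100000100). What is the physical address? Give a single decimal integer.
Answer: 2020

Derivation:
vaddr = 260 = 0b0100000100
Split: l1_idx=2, l2_idx=0, offset=4
L1[2] = 1
L2[1][0] = 63
paddr = 63 * 32 + 4 = 2020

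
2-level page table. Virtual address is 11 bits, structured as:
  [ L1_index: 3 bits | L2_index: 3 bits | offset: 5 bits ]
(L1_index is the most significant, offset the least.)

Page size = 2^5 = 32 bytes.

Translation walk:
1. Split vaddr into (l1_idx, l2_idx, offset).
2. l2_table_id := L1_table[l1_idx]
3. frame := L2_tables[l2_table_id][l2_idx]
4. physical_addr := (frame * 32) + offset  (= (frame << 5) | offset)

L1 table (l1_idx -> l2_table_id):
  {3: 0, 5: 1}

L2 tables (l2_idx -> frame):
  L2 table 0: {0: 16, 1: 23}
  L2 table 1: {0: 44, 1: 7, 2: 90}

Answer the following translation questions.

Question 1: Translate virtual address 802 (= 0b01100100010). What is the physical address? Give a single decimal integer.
vaddr = 802 = 0b01100100010
Split: l1_idx=3, l2_idx=1, offset=2
L1[3] = 0
L2[0][1] = 23
paddr = 23 * 32 + 2 = 738

Answer: 738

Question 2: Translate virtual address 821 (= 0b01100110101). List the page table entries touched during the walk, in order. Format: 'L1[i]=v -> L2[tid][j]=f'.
Answer: L1[3]=0 -> L2[0][1]=23

Derivation:
vaddr = 821 = 0b01100110101
Split: l1_idx=3, l2_idx=1, offset=21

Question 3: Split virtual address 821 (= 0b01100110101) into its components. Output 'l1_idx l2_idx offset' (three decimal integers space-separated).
vaddr = 821 = 0b01100110101
  top 3 bits -> l1_idx = 3
  next 3 bits -> l2_idx = 1
  bottom 5 bits -> offset = 21

Answer: 3 1 21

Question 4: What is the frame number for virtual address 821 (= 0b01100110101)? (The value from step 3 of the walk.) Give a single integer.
Answer: 23

Derivation:
vaddr = 821: l1_idx=3, l2_idx=1
L1[3] = 0; L2[0][1] = 23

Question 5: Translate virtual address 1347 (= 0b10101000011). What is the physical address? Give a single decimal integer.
Answer: 2883

Derivation:
vaddr = 1347 = 0b10101000011
Split: l1_idx=5, l2_idx=2, offset=3
L1[5] = 1
L2[1][2] = 90
paddr = 90 * 32 + 3 = 2883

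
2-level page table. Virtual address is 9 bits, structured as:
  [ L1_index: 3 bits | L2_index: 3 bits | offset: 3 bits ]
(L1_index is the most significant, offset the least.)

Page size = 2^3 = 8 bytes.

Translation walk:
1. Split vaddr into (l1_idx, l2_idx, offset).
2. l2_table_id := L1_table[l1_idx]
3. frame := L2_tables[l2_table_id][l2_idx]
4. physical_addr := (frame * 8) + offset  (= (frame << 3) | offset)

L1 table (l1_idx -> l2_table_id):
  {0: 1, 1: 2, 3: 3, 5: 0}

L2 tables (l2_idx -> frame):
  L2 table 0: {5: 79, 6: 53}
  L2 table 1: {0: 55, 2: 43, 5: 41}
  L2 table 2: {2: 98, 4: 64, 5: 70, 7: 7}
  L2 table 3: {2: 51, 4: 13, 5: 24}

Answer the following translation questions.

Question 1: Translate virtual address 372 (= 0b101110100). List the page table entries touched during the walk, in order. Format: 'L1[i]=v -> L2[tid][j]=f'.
vaddr = 372 = 0b101110100
Split: l1_idx=5, l2_idx=6, offset=4

Answer: L1[5]=0 -> L2[0][6]=53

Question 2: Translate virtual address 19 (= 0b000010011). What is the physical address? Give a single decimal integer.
Answer: 347

Derivation:
vaddr = 19 = 0b000010011
Split: l1_idx=0, l2_idx=2, offset=3
L1[0] = 1
L2[1][2] = 43
paddr = 43 * 8 + 3 = 347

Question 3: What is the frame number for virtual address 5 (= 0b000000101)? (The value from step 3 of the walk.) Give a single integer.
vaddr = 5: l1_idx=0, l2_idx=0
L1[0] = 1; L2[1][0] = 55

Answer: 55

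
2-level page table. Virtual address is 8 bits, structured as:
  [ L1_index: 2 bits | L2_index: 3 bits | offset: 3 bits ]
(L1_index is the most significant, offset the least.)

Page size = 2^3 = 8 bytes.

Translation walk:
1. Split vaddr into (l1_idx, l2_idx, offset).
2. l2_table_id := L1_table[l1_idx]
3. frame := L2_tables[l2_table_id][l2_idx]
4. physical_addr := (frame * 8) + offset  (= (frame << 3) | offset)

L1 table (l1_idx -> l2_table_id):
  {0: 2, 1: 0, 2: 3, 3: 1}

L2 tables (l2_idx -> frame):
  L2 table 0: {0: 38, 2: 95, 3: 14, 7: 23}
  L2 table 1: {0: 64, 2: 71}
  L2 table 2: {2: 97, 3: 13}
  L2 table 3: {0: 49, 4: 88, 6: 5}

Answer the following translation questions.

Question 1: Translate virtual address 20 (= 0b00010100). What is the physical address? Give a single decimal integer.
vaddr = 20 = 0b00010100
Split: l1_idx=0, l2_idx=2, offset=4
L1[0] = 2
L2[2][2] = 97
paddr = 97 * 8 + 4 = 780

Answer: 780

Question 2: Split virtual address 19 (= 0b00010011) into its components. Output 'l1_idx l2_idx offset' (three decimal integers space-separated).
vaddr = 19 = 0b00010011
  top 2 bits -> l1_idx = 0
  next 3 bits -> l2_idx = 2
  bottom 3 bits -> offset = 3

Answer: 0 2 3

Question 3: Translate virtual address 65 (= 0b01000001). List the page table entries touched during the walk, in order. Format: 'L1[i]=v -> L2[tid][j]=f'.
vaddr = 65 = 0b01000001
Split: l1_idx=1, l2_idx=0, offset=1

Answer: L1[1]=0 -> L2[0][0]=38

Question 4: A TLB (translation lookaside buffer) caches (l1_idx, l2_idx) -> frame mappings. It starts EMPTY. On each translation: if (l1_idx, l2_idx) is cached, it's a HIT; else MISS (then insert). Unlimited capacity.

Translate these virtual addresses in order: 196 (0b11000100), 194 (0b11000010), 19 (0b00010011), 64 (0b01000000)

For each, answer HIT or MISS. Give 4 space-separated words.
Answer: MISS HIT MISS MISS

Derivation:
vaddr=196: (3,0) not in TLB -> MISS, insert
vaddr=194: (3,0) in TLB -> HIT
vaddr=19: (0,2) not in TLB -> MISS, insert
vaddr=64: (1,0) not in TLB -> MISS, insert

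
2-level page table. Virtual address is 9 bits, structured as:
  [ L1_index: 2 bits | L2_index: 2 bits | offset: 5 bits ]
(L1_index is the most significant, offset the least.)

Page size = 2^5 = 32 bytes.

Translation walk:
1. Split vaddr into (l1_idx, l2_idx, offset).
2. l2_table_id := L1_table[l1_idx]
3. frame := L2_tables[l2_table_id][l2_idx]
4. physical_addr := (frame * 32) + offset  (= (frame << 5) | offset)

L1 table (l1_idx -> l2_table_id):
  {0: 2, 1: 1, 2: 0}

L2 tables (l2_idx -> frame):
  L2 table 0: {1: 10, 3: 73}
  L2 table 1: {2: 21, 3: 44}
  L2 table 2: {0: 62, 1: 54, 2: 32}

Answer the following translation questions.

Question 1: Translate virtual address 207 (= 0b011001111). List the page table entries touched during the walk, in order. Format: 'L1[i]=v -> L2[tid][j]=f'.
Answer: L1[1]=1 -> L2[1][2]=21

Derivation:
vaddr = 207 = 0b011001111
Split: l1_idx=1, l2_idx=2, offset=15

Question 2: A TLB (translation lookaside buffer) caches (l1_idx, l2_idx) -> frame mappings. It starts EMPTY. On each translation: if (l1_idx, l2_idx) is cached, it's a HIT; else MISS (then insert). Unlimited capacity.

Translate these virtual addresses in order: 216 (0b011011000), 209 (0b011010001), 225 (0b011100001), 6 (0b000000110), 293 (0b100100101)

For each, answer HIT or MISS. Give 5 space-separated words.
vaddr=216: (1,2) not in TLB -> MISS, insert
vaddr=209: (1,2) in TLB -> HIT
vaddr=225: (1,3) not in TLB -> MISS, insert
vaddr=6: (0,0) not in TLB -> MISS, insert
vaddr=293: (2,1) not in TLB -> MISS, insert

Answer: MISS HIT MISS MISS MISS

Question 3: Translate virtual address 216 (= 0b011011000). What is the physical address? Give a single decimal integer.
Answer: 696

Derivation:
vaddr = 216 = 0b011011000
Split: l1_idx=1, l2_idx=2, offset=24
L1[1] = 1
L2[1][2] = 21
paddr = 21 * 32 + 24 = 696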